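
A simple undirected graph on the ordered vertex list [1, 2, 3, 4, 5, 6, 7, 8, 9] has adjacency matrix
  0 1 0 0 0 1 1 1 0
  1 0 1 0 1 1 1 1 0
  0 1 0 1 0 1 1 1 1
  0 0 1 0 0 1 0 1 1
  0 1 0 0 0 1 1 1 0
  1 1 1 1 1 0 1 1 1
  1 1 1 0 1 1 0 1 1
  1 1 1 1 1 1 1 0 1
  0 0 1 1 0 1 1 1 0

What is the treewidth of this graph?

A width-4 tree decomposition is:
Bags: B1 = {1, 2, 6, 7, 8}  B2 = {2, 3, 6, 7, 8}  B3 = {3, 6, 7, 8, 9}  B4 = {2, 5, 6, 7, 8}  B5 = {3, 4, 6, 8, 9}
Tree: B1–B2, B2–B3, B1–B4, B3–B5
The largest bag has 5 vertices, giving width 4; this decomposition certifies tw(G) ≤ 4. For the lower bound, the 5 vertices {3, 4, 6, 8, 9} are pairwise adjacent, and any tree decomposition puts a clique entirely inside one bag — forcing width ≥ 4. Therefore the treewidth is 4.

4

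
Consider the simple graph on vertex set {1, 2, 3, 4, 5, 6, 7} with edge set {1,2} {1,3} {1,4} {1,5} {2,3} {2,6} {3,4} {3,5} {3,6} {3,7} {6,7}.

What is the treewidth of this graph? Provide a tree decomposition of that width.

The largest bag has 3 vertices, giving width 2; this decomposition certifies tw(G) ≤ 2. Conversely, {1, 2, 3} is a clique of size 3, and the vertices of any clique must share a bag in every tree decomposition; so some bag has ≥ 3 vertices and tw(G) ≥ 2. Combining the bounds, tw(G) = 2.

Treewidth 2.
One optimal decomposition is:
Bags: B1 = {2, 3, 6}  B2 = {1, 2, 3}  B3 = {1, 3, 4}  B4 = {3, 6, 7}  B5 = {1, 3, 5}
Tree: B1–B2, B2–B3, B1–B4, B3–B5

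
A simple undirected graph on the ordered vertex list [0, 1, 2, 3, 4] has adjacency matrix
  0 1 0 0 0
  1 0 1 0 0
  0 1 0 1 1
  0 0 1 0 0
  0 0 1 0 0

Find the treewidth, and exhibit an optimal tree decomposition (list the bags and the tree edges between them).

Treewidth 1.
One such decomposition:
Bags: B1 = {2, 3}  B2 = {1, 2}  B3 = {0, 1}  B4 = {2, 4}
Tree: B1–B2, B2–B3, B2–B4

The largest bag has 2 vertices, giving width 1; this decomposition certifies tw(G) ≤ 1. Since G has at least one edge (e.g. 2–3), it is not an edgeless graph, so tw(G) ≥ 1. Combining the bounds, tw(G) = 1.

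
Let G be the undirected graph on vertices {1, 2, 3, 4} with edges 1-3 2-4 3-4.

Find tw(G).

A width-1 tree decomposition is:
Bags: B1 = {2, 4}  B2 = {3, 4}  B3 = {1, 3}
Tree: B1–B2, B2–B3
Every bag has size at most 2, so the width is 2 − 1 = 1 and tw(G) ≤ 1. Since G has at least one edge (e.g. 2–4), it is not an edgeless graph, so tw(G) ≥ 1. Combining the bounds, tw(G) = 1.

1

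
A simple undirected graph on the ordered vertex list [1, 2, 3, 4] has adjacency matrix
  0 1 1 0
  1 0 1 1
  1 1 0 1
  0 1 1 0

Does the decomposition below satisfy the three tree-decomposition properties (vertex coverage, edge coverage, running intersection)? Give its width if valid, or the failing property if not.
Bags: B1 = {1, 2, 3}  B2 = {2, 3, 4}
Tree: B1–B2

Yes; width 2.

Checking the three conditions: (i) the bags cover all of {1, 2, 3, 4}; (ii) for each edge, some bag contains both endpoints; (iii) the bags containing any fixed vertex form a subtree. All hold, so the decomposition is valid with width 3 − 1 = 2.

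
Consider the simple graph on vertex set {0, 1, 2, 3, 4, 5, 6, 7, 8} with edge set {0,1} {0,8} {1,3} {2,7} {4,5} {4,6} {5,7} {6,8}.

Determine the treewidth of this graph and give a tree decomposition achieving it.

The largest bag has 2 vertices, giving width 1; this decomposition certifies tw(G) ≤ 1. Since G has at least one edge (e.g. 2–7), it is not an edgeless graph, so tw(G) ≥ 1. Therefore the treewidth is 1.

Treewidth 1.
One optimal decomposition is:
Bags: B1 = {2, 7}  B2 = {5, 7}  B3 = {4, 5}  B4 = {4, 6}  B5 = {6, 8}  B6 = {0, 8}  B7 = {0, 1}  B8 = {1, 3}
Tree: B1–B2, B2–B3, B3–B4, B4–B5, B5–B6, B6–B7, B7–B8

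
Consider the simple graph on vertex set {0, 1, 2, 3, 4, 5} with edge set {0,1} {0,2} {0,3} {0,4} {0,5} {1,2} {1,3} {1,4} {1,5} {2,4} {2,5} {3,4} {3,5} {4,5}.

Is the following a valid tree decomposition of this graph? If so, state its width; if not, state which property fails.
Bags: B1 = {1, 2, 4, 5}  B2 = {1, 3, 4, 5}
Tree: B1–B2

No — vertex 0 appears in no bag.

A tree decomposition must satisfy three properties: every vertex lies in some bag; for every edge, both endpoints lie together in some bag; and for every vertex, the bags containing it form a connected subtree. Here vertex 0 appears in no bag, so the decomposition is invalid.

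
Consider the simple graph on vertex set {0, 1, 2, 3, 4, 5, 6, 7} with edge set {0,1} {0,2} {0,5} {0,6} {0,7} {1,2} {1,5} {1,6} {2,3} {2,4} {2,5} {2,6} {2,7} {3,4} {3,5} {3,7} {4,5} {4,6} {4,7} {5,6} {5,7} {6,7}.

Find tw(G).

A width-4 tree decomposition is:
Bags: B1 = {0, 2, 5, 6, 7}  B2 = {0, 1, 2, 5, 6}  B3 = {2, 4, 5, 6, 7}  B4 = {2, 3, 4, 5, 7}
Tree: B1–B2, B1–B3, B3–B4
Each bag holds 5 vertices, so the decomposition has width 4, which upper-bounds the treewidth. Conversely, {2, 3, 4, 5, 7} is a clique of size 5, and the vertices of any clique must share a bag in every tree decomposition; so some bag has ≥ 5 vertices and tw(G) ≥ 4. The upper and lower bounds meet at 4, so that is the treewidth.

4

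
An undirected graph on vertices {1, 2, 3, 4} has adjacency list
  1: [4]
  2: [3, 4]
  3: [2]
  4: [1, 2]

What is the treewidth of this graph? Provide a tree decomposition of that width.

Treewidth 1.
Bags: B1 = {2, 3}  B2 = {2, 4}  B3 = {1, 4}
Tree: B1–B2, B2–B3

Every bag has size at most 2, so the width is 2 − 1 = 1 and tw(G) ≤ 1. Any graph with an edge has treewidth ≥ 1, and G has the edge 3–2. Therefore the treewidth is 1.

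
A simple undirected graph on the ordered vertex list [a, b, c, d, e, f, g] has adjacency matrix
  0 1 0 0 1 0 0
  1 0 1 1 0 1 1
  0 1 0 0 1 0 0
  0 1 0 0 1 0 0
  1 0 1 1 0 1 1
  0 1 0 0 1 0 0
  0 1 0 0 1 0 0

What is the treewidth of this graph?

A width-2 tree decomposition is:
Bags: B1 = {b, c, e}  B2 = {b, e, g}  B3 = {b, d, e}  B4 = {b, e, f}  B5 = {a, b, e}
Tree: B1–B2, B2–B3, B3–B4, B4–B5
Each bag holds 3 vertices, so the decomposition has width 2, which upper-bounds the treewidth. The edges e–c–b–g–e form a cycle, so G is not a tree and its treewidth is at least 2. Combining the bounds, tw(G) = 2.

2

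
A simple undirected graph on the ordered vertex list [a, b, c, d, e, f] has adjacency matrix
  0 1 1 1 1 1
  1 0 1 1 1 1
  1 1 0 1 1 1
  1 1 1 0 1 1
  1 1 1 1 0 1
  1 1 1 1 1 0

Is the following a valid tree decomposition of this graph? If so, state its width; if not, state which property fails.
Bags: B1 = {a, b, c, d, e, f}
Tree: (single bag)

Yes; width 5.

Checking the three conditions: (i) the bags cover all of {a, b, c, d, e, f}; (ii) for each edge, some bag contains both endpoints; (iii) the bags containing any fixed vertex form a subtree. All hold, so the decomposition is valid with width 6 − 1 = 5.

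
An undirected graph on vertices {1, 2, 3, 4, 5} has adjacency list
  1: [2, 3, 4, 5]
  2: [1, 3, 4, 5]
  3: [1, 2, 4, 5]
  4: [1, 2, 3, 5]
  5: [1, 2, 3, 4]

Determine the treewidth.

4

A width-4 tree decomposition is:
Bags: B1 = {1, 2, 3, 4, 5}
Tree: (single bag)
With just one bag of size 5, the width is 5 − 1 = 4, so tw(G) ≤ 4. For the lower bound, the 5 vertices {1, 2, 3, 4, 5} are pairwise adjacent, and any tree decomposition puts a clique entirely inside one bag — forcing width ≥ 4. Combining the bounds, tw(G) = 4.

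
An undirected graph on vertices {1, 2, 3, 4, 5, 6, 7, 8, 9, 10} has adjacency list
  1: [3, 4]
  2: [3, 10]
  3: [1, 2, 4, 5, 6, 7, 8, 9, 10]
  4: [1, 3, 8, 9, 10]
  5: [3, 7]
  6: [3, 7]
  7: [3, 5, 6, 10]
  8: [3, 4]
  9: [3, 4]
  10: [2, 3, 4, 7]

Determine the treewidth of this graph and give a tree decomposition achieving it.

Every bag has size at most 3, so the width is 3 − 1 = 2 and tw(G) ≤ 2. On the other hand G contains the 3-clique {2, 3, 10}. A clique must lie in a single bag of any decomposition, so no decomposition can have width below 2. Combining the bounds, tw(G) = 2.

Treewidth 2.
Bags: B1 = {3, 4, 10}  B2 = {2, 3, 10}  B3 = {3, 7, 10}  B4 = {3, 4, 9}  B5 = {3, 5, 7}  B6 = {3, 4, 8}  B7 = {3, 6, 7}  B8 = {1, 3, 4}
Tree: B1–B2, B2–B3, B1–B4, B3–B5, B1–B6, B3–B7, B6–B8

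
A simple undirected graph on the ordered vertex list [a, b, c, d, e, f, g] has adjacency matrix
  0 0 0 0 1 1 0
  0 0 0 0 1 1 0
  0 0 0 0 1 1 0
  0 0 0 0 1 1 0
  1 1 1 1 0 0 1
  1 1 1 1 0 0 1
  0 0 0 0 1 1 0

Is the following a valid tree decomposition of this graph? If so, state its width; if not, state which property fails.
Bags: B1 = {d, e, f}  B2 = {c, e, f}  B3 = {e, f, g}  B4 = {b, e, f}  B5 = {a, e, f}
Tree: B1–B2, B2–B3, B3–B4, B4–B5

Checking the three conditions: (i) the bags cover all of {a, b, c, d, e, f, g}; (ii) for each edge, some bag contains both endpoints; (iii) the bags containing any fixed vertex form a subtree. All hold, so the decomposition is valid with width 3 − 1 = 2.

Yes; width 2.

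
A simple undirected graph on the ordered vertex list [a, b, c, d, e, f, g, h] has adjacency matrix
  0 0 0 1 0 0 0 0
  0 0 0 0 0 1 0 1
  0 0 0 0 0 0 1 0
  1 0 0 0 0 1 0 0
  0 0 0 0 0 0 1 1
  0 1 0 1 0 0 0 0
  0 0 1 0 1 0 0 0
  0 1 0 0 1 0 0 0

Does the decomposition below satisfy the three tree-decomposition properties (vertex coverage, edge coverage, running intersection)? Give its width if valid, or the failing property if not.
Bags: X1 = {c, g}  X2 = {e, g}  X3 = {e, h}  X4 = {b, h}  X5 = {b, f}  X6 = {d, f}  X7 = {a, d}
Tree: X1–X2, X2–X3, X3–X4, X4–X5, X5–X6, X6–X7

Every vertex of G appears in some bag (union = {a, b, c, d, e, f, g, h}); every edge is covered by a bag; and for each vertex v the set of bags containing v is connected in the bag tree. The decomposition is therefore valid. The largest bag has 2 vertices, so the width is 1.

Yes; width 1.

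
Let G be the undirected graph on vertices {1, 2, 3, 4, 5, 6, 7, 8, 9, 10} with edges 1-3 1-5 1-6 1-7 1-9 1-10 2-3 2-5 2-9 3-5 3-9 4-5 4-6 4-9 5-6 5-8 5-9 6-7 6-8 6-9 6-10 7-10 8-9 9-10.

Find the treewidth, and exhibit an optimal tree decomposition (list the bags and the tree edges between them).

Every bag has size at most 4, so the width is 4 − 1 = 3 and tw(G) ≤ 3. For the lower bound, the 4 vertices {1, 6, 9, 10} are pairwise adjacent, and any tree decomposition puts a clique entirely inside one bag — forcing width ≥ 3. Therefore the treewidth is 3.

Treewidth 3.
Bags: B1 = {1, 5, 6, 9}  B2 = {1, 3, 5, 9}  B3 = {4, 5, 6, 9}  B4 = {2, 3, 5, 9}  B5 = {5, 6, 8, 9}  B6 = {1, 6, 9, 10}  B7 = {1, 6, 7, 10}
Tree: B1–B2, B1–B3, B2–B4, B3–B5, B1–B6, B6–B7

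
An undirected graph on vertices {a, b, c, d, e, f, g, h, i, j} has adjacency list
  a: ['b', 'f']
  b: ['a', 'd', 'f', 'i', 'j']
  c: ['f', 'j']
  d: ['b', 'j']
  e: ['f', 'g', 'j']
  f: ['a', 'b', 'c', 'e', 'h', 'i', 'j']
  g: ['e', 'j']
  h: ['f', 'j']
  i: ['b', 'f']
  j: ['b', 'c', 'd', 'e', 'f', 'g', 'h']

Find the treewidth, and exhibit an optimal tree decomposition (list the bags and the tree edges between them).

Each bag holds 3 vertices, so the decomposition has width 2, which upper-bounds the treewidth. For the lower bound, the 3 vertices {b, d, j} are pairwise adjacent, and any tree decomposition puts a clique entirely inside one bag — forcing width ≥ 2. Therefore the treewidth is 2.

Treewidth 2.
Bags: B1 = {b, d, j}  B2 = {b, f, j}  B3 = {f, h, j}  B4 = {e, f, j}  B5 = {b, f, i}  B6 = {a, b, f}  B7 = {c, f, j}  B8 = {e, g, j}
Tree: B1–B2, B2–B3, B3–B4, B2–B5, B2–B6, B2–B7, B4–B8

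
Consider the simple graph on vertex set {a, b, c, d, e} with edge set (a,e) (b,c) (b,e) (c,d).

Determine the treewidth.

1

A width-1 tree decomposition is:
Bags: B1 = {a, e}  B2 = {b, e}  B3 = {b, c}  B4 = {c, d}
Tree: B1–B2, B2–B3, B3–B4
Each bag holds 2 vertices, so the decomposition has width 1, which upper-bounds the treewidth. Any graph with an edge has treewidth ≥ 1, and G has the edge a–e. Hence tw(G) = 1 exactly.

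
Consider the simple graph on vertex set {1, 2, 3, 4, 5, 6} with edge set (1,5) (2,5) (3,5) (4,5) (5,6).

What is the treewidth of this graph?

1

A width-1 tree decomposition is:
Bags: B1 = {4, 5}  B2 = {2, 5}  B3 = {3, 5}  B4 = {5, 6}  B5 = {1, 5}
Tree: B1–B2, B2–B3, B1–B4, B2–B5
Every bag has size at most 2, so the width is 2 − 1 = 1 and tw(G) ≤ 1. Any graph with an edge has treewidth ≥ 1, and G has the edge 5–4. Combining the bounds, tw(G) = 1.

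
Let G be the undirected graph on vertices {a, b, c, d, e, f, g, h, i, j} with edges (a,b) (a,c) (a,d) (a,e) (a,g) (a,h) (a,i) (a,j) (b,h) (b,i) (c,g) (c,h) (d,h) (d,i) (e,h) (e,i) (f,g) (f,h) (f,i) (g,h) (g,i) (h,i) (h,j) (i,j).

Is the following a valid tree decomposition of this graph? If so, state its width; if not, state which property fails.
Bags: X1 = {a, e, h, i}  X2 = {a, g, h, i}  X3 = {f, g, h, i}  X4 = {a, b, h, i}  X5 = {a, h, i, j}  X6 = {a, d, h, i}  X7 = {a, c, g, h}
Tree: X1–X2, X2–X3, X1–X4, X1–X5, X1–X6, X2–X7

Yes; width 3.

Every vertex of G appears in some bag (union = {a, b, c, d, e, f, g, h, i, j}); every edge is covered by a bag; and for each vertex v the set of bags containing v is connected in the bag tree. The decomposition is therefore valid. The largest bag has 4 vertices, so the width is 3.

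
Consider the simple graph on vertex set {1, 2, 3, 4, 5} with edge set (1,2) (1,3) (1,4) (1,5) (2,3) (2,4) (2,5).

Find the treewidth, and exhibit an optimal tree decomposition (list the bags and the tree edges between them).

The largest bag has 3 vertices, giving width 2; this decomposition certifies tw(G) ≤ 2. Conversely, {1, 2, 3} is a clique of size 3, and the vertices of any clique must share a bag in every tree decomposition; so some bag has ≥ 3 vertices and tw(G) ≥ 2. The upper and lower bounds meet at 2, so that is the treewidth.

Treewidth 2.
One optimal decomposition is:
Bags: B1 = {1, 2, 4}  B2 = {1, 2, 3}  B3 = {1, 2, 5}
Tree: B1–B2, B1–B3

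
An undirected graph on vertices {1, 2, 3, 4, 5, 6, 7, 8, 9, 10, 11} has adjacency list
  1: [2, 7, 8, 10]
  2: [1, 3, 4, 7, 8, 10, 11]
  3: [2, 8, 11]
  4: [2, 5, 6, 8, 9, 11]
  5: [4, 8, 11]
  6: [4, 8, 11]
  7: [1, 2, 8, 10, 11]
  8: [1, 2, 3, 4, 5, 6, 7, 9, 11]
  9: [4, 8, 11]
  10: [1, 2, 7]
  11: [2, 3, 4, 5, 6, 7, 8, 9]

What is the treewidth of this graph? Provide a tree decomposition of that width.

Each bag holds 4 vertices, so the decomposition has width 3, which upper-bounds the treewidth. On the other hand G contains the 4-clique {1, 2, 7, 8}. A clique must lie in a single bag of any decomposition, so no decomposition can have width below 3. Therefore the treewidth is 3.

Treewidth 3.
One such decomposition:
Bags: B1 = {1, 2, 7, 8}  B2 = {2, 7, 8, 11}  B3 = {2, 4, 8, 11}  B4 = {4, 6, 8, 11}  B5 = {2, 3, 8, 11}  B6 = {1, 2, 7, 10}  B7 = {4, 5, 8, 11}  B8 = {4, 8, 9, 11}
Tree: B1–B2, B2–B3, B3–B4, B3–B5, B1–B6, B4–B7, B7–B8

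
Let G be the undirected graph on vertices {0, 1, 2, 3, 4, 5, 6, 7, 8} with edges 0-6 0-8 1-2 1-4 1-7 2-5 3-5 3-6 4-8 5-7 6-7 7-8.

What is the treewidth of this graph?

A width-3 tree decomposition is:
Bags: B1 = {1, 2, 4, 8}  B2 = {1, 2, 7, 8}  B3 = {2, 5, 7, 8}  B4 = {0, 5, 7, 8}  B5 = {0, 5, 6, 7}  B6 = {0, 3, 5, 6}
Tree: B1–B2, B2–B3, B3–B4, B4–B5, B5–B6
Every bag has size at most 4, so the width is 4 − 1 = 3 and tw(G) ≤ 3. For the lower bound: the 4 vertex sets {1,2,4}, {8}, {7}, {0,3,5,6} are disjoint, each induces a connected subgraph, and every pair is joined by at least one edge of G. Contracting each set to a single vertex therefore yields K_{4} as a minor, and since treewidth is minor-monotone, tw(G) ≥ tw(K_{4}) = 3. Hence tw(G) = 3 exactly.

3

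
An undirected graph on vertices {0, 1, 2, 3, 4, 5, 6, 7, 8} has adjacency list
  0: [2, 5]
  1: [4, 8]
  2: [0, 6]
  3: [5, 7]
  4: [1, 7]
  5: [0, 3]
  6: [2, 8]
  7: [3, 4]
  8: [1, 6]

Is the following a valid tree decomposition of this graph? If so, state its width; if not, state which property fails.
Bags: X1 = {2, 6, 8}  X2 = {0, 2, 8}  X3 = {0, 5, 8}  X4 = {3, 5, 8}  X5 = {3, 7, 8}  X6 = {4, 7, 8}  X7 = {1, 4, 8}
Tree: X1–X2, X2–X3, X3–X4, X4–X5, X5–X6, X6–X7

Yes; width 2.

Checking the three conditions: (i) the bags cover all of {0, 1, 2, 3, 4, 5, 6, 7, 8}; (ii) for each edge, some bag contains both endpoints; (iii) the bags containing any fixed vertex form a subtree. All hold, so the decomposition is valid with width 3 − 1 = 2.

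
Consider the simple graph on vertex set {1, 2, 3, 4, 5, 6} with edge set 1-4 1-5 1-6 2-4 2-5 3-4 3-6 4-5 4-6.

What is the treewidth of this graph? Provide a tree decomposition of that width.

Treewidth 2.
Bags: B1 = {1, 4, 6}  B2 = {3, 4, 6}  B3 = {1, 4, 5}  B4 = {2, 4, 5}
Tree: B1–B2, B1–B3, B3–B4

Each bag holds 3 vertices, so the decomposition has width 2, which upper-bounds the treewidth. On the other hand G contains the 3-clique {1, 4, 5}. A clique must lie in a single bag of any decomposition, so no decomposition can have width below 2. Hence tw(G) = 2 exactly.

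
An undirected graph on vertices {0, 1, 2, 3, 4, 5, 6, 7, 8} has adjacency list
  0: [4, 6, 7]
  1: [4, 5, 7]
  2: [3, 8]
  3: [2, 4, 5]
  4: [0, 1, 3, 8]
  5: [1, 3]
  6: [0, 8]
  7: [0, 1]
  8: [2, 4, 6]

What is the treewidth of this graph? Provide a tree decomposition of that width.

Every bag has size at most 4, so the width is 4 − 1 = 3 and tw(G) ≤ 3. For the lower bound: the 4 vertex sets {1,5,7}, {0}, {4}, {2,3,6,8} are disjoint, each induces a connected subgraph, and every pair is joined by at least one edge of G. Contracting each set to a single vertex therefore yields K_{4} as a minor, and since treewidth is minor-monotone, tw(G) ≥ tw(K_{4}) = 3. Hence tw(G) = 3 exactly.

Treewidth 3.
One optimal decomposition is:
Bags: B1 = {0, 1, 5, 7}  B2 = {0, 1, 4, 5}  B3 = {0, 3, 4, 5}  B4 = {0, 3, 4, 6}  B5 = {3, 4, 6, 8}  B6 = {2, 3, 6, 8}
Tree: B1–B2, B2–B3, B3–B4, B4–B5, B5–B6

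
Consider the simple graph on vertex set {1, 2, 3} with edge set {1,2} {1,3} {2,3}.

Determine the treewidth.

A width-2 tree decomposition is:
Bags: B1 = {1, 2, 3}
Tree: (single bag)
With just one bag of size 3, the width is 3 − 1 = 2, so tw(G) ≤ 2. Conversely, {1, 2, 3} is a clique of size 3, and the vertices of any clique must share a bag in every tree decomposition; so some bag has ≥ 3 vertices and tw(G) ≥ 2. Hence tw(G) = 2 exactly.

2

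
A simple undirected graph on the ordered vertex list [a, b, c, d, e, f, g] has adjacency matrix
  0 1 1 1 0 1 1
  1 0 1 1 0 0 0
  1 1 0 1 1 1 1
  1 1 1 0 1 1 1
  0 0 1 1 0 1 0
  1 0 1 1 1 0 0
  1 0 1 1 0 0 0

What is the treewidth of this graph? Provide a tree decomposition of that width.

Treewidth 3.
One optimal decomposition is:
Bags: B1 = {c, d, e, f}  B2 = {a, c, d, f}  B3 = {a, c, d, g}  B4 = {a, b, c, d}
Tree: B1–B2, B2–B3, B3–B4

Each bag holds 4 vertices, so the decomposition has width 3, which upper-bounds the treewidth. Conversely, {c, d, e, f} is a clique of size 4, and the vertices of any clique must share a bag in every tree decomposition; so some bag has ≥ 4 vertices and tw(G) ≥ 3. The upper and lower bounds meet at 3, so that is the treewidth.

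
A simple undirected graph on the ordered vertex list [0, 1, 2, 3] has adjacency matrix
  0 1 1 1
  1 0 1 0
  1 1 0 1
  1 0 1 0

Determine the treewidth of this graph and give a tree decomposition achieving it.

Treewidth 2.
One such decomposition:
Bags: B1 = {0, 1, 2}  B2 = {0, 2, 3}
Tree: B1–B2

Each bag holds 3 vertices, so the decomposition has width 2, which upper-bounds the treewidth. For the lower bound, the 3 vertices {0, 1, 2} are pairwise adjacent, and any tree decomposition puts a clique entirely inside one bag — forcing width ≥ 2. Therefore the treewidth is 2.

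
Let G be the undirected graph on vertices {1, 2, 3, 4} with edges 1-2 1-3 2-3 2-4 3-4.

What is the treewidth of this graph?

A width-2 tree decomposition is:
Bags: B1 = {1, 2, 3}  B2 = {2, 3, 4}
Tree: B1–B2
The largest bag has 3 vertices, giving width 2; this decomposition certifies tw(G) ≤ 2. On the other hand G contains the 3-clique {1, 2, 3}. A clique must lie in a single bag of any decomposition, so no decomposition can have width below 2. Therefore the treewidth is 2.

2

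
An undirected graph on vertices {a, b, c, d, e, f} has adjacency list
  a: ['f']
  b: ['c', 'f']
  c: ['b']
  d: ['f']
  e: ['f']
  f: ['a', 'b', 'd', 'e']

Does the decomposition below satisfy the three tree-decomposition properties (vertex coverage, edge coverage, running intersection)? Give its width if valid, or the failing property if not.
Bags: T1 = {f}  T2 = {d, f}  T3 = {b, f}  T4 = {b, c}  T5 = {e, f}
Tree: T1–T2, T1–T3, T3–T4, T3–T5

No — vertex a appears in no bag.

A tree decomposition must satisfy three properties: every vertex lies in some bag; for every edge, both endpoints lie together in some bag; and for every vertex, the bags containing it form a connected subtree. Here vertex a appears in no bag, so the decomposition is invalid.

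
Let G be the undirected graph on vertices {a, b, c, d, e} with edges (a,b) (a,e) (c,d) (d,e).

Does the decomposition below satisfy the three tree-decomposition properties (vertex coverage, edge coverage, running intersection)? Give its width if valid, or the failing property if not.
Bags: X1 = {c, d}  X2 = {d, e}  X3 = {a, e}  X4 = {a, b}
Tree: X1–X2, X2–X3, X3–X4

Vertex coverage: the bags together contain {a, b, c, d, e}, the full vertex set. Edge coverage: each edge of G has both endpoints in at least one bag. Running intersection: for every vertex, the bags containing it form a connected subtree. All three properties hold, so this is a valid tree decomposition of width max|bag| − 1 = 1, and hence tw(G) ≤ 1.

Yes; width 1.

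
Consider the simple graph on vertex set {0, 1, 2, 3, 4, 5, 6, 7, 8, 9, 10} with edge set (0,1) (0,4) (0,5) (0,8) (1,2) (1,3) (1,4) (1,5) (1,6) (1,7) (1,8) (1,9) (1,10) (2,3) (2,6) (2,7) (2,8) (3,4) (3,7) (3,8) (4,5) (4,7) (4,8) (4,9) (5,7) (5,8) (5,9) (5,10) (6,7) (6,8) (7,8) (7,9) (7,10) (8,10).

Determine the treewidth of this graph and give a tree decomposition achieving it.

Treewidth 4.
One optimal decomposition is:
Bags: B1 = {1, 3, 4, 7, 8}  B2 = {1, 4, 5, 7, 8}  B3 = {1, 5, 7, 8, 10}  B4 = {1, 2, 3, 7, 8}  B5 = {1, 2, 6, 7, 8}  B6 = {0, 1, 4, 5, 8}  B7 = {1, 4, 5, 7, 9}
Tree: B1–B2, B2–B3, B1–B4, B4–B5, B2–B6, B2–B7

Every bag has size at most 5, so the width is 5 − 1 = 4 and tw(G) ≤ 4. On the other hand G contains the 5-clique {0, 1, 4, 5, 8}. A clique must lie in a single bag of any decomposition, so no decomposition can have width below 4. Hence tw(G) = 4 exactly.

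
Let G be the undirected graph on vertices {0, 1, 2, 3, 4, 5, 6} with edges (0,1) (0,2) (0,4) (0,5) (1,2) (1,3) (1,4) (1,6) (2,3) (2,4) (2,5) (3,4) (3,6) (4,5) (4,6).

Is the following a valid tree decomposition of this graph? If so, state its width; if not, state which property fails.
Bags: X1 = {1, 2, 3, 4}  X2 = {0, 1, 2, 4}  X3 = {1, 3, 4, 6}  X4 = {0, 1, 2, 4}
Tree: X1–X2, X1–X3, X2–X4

No — vertex 5 appears in no bag.

A tree decomposition must satisfy three properties: every vertex lies in some bag; for every edge, both endpoints lie together in some bag; and for every vertex, the bags containing it form a connected subtree. Here vertex 5 appears in no bag, so the decomposition is invalid.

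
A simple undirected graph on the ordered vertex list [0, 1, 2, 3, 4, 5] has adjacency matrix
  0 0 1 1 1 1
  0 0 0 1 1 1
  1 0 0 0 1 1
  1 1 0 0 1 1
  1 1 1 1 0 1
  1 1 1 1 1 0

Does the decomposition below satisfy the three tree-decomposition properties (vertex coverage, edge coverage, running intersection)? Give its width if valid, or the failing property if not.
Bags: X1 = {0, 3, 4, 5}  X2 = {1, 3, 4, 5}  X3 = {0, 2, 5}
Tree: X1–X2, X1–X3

A tree decomposition must satisfy three properties: every vertex lies in some bag; for every edge, both endpoints lie together in some bag; and for every vertex, the bags containing it form a connected subtree. Here edge (4,2) lies in no bag, so the decomposition is invalid.

No — edge (4,2) lies in no bag.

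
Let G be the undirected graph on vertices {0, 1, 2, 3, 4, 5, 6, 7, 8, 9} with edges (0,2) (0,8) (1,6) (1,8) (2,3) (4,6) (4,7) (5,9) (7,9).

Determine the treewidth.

1

A width-1 tree decomposition is:
Bags: B1 = {2, 3}  B2 = {0, 2}  B3 = {0, 8}  B4 = {1, 8}  B5 = {1, 6}  B6 = {4, 6}  B7 = {4, 7}  B8 = {7, 9}  B9 = {5, 9}
Tree: B1–B2, B2–B3, B3–B4, B4–B5, B5–B6, B6–B7, B7–B8, B8–B9
Every bag has size at most 2, so the width is 2 − 1 = 1 and tw(G) ≤ 1. G has an edge, so its treewidth is at least 1. Therefore the treewidth is 1.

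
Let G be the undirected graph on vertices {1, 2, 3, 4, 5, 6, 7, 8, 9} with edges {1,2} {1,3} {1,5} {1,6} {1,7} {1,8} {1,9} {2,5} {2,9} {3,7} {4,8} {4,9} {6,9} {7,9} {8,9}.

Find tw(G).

2

A width-2 tree decomposition is:
Bags: B1 = {1, 7, 9}  B2 = {1, 3, 7}  B3 = {1, 6, 9}  B4 = {1, 8, 9}  B5 = {1, 2, 9}  B6 = {4, 8, 9}  B7 = {1, 2, 5}
Tree: B1–B2, B1–B3, B3–B4, B1–B5, B4–B6, B5–B7
Each bag holds 3 vertices, so the decomposition has width 2, which upper-bounds the treewidth. For the lower bound, the 3 vertices {1, 8, 9} are pairwise adjacent, and any tree decomposition puts a clique entirely inside one bag — forcing width ≥ 2. The upper and lower bounds meet at 2, so that is the treewidth.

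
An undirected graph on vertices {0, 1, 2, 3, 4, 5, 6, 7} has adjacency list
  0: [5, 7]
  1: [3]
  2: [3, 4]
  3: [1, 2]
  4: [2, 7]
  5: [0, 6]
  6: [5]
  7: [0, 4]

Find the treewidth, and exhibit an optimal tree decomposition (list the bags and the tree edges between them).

Each bag holds 2 vertices, so the decomposition has width 1, which upper-bounds the treewidth. Any graph with an edge has treewidth ≥ 1, and G has the edge 6–5. The upper and lower bounds meet at 1, so that is the treewidth.

Treewidth 1.
Bags: B1 = {5, 6}  B2 = {0, 5}  B3 = {0, 7}  B4 = {4, 7}  B5 = {2, 4}  B6 = {2, 3}  B7 = {1, 3}
Tree: B1–B2, B2–B3, B3–B4, B4–B5, B5–B6, B6–B7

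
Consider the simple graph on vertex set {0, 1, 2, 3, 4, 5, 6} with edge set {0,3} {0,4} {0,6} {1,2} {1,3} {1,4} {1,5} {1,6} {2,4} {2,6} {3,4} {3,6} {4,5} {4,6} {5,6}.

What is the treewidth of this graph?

3

A width-3 tree decomposition is:
Bags: B1 = {1, 4, 5, 6}  B2 = {1, 2, 4, 6}  B3 = {1, 3, 4, 6}  B4 = {0, 3, 4, 6}
Tree: B1–B2, B2–B3, B3–B4
The largest bag has 4 vertices, giving width 3; this decomposition certifies tw(G) ≤ 3. For the lower bound, the 4 vertices {0, 3, 4, 6} are pairwise adjacent, and any tree decomposition puts a clique entirely inside one bag — forcing width ≥ 3. Therefore the treewidth is 3.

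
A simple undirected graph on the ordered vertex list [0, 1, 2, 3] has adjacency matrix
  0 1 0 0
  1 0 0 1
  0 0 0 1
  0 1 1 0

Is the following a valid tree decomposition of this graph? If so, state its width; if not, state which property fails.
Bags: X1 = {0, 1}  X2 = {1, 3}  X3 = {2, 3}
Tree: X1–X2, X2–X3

Checking the three conditions: (i) the bags cover all of {0, 1, 2, 3}; (ii) for each edge, some bag contains both endpoints; (iii) the bags containing any fixed vertex form a subtree. All hold, so the decomposition is valid with width 2 − 1 = 1.

Yes; width 1.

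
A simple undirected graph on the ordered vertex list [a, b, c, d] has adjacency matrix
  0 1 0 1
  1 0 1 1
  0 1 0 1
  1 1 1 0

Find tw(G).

2

A width-2 tree decomposition is:
Bags: B1 = {b, c, d}  B2 = {a, b, d}
Tree: B1–B2
The largest bag has 3 vertices, giving width 2; this decomposition certifies tw(G) ≤ 2. For the lower bound, the 3 vertices {b, c, d} are pairwise adjacent, and any tree decomposition puts a clique entirely inside one bag — forcing width ≥ 2. Therefore the treewidth is 2.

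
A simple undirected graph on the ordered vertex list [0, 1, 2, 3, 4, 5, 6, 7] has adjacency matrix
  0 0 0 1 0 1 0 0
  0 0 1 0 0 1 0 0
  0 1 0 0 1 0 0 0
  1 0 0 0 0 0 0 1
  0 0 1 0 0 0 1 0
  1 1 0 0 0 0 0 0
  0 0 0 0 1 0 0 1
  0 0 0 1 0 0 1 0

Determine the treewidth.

2

A width-2 tree decomposition is:
Bags: B1 = {0, 3, 7}  B2 = {0, 5, 7}  B3 = {1, 5, 7}  B4 = {1, 2, 7}  B5 = {2, 4, 7}  B6 = {4, 6, 7}
Tree: B1–B2, B2–B3, B3–B4, B4–B5, B5–B6
Each bag holds 3 vertices, so the decomposition has width 2, which upper-bounds the treewidth. Since 7–3–0–5–1–2–4–6–7 is a cycle in G, G is not acyclic. Forests are exactly the graphs of treewidth ≤ 1, so tw(G) ≥ 2. The upper and lower bounds meet at 2, so that is the treewidth.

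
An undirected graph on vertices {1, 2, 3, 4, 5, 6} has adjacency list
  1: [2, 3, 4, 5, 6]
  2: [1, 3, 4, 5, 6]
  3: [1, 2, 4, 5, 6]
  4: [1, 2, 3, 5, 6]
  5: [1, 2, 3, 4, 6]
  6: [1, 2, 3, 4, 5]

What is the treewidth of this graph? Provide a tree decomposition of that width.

Treewidth 5.
Bags: B1 = {1, 2, 3, 4, 5, 6}
Tree: (single bag)

With just one bag of size 6, the width is 6 − 1 = 5, so tw(G) ≤ 5. For the lower bound, the 6 vertices {1, 2, 3, 4, 5, 6} are pairwise adjacent, and any tree decomposition puts a clique entirely inside one bag — forcing width ≥ 5. Therefore the treewidth is 5.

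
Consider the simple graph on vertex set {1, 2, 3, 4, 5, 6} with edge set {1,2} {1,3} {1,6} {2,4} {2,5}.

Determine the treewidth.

A width-1 tree decomposition is:
Bags: B1 = {1, 6}  B2 = {1, 2}  B3 = {2, 5}  B4 = {1, 3}  B5 = {2, 4}
Tree: B1–B2, B2–B3, B1–B4, B3–B5
The largest bag has 2 vertices, giving width 1; this decomposition certifies tw(G) ≤ 1. Any graph with an edge has treewidth ≥ 1, and G has the edge 6–1. The upper and lower bounds meet at 1, so that is the treewidth.

1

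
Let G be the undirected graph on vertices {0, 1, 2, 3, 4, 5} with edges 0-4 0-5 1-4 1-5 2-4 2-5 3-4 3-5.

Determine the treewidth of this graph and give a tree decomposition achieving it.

Treewidth 2.
Bags: B1 = {1, 4, 5}  B2 = {2, 4, 5}  B3 = {3, 4, 5}  B4 = {0, 4, 5}
Tree: B1–B2, B2–B3, B3–B4

The largest bag has 3 vertices, giving width 2; this decomposition certifies tw(G) ≤ 2. For the lower bound, G contains the cycle 5–1–4–2–5, so G is not a forest; only forests have treewidth ≤ 1, hence tw(G) ≥ 2. Hence tw(G) = 2 exactly.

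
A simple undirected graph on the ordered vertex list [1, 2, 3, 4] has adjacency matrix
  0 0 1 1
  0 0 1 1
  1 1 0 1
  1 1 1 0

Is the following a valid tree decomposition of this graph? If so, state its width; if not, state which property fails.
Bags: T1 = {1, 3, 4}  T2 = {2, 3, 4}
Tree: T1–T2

Yes; width 2.

Checking the three conditions: (i) the bags cover all of {1, 2, 3, 4}; (ii) for each edge, some bag contains both endpoints; (iii) the bags containing any fixed vertex form a subtree. All hold, so the decomposition is valid with width 3 − 1 = 2.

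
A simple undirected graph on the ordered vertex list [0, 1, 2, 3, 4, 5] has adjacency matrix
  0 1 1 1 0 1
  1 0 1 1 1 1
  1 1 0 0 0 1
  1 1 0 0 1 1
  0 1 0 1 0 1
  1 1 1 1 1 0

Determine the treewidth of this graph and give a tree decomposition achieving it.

Treewidth 3.
One optimal decomposition is:
Bags: B1 = {0, 1, 2, 5}  B2 = {0, 1, 3, 5}  B3 = {1, 3, 4, 5}
Tree: B1–B2, B2–B3

The largest bag has 4 vertices, giving width 3; this decomposition certifies tw(G) ≤ 3. Conversely, {0, 1, 2, 5} is a clique of size 4, and the vertices of any clique must share a bag in every tree decomposition; so some bag has ≥ 4 vertices and tw(G) ≥ 3. Therefore the treewidth is 3.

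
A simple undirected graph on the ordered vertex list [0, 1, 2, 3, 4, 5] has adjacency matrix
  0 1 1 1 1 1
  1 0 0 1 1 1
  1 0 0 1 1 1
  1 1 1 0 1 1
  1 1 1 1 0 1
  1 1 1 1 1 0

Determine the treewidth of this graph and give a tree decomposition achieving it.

Treewidth 4.
One such decomposition:
Bags: B1 = {0, 1, 3, 4, 5}  B2 = {0, 2, 3, 4, 5}
Tree: B1–B2

Each bag holds 5 vertices, so the decomposition has width 4, which upper-bounds the treewidth. For the lower bound, the 5 vertices {0, 1, 3, 4, 5} are pairwise adjacent, and any tree decomposition puts a clique entirely inside one bag — forcing width ≥ 4. Therefore the treewidth is 4.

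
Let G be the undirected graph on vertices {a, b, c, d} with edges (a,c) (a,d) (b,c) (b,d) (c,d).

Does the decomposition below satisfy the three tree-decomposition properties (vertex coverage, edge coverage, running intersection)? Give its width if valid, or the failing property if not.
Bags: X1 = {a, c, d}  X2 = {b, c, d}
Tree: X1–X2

Vertex coverage: the bags together contain {a, b, c, d}, the full vertex set. Edge coverage: each edge of G has both endpoints in at least one bag. Running intersection: for every vertex, the bags containing it form a connected subtree. All three properties hold, so this is a valid tree decomposition of width max|bag| − 1 = 2, and hence tw(G) ≤ 2.

Yes; width 2.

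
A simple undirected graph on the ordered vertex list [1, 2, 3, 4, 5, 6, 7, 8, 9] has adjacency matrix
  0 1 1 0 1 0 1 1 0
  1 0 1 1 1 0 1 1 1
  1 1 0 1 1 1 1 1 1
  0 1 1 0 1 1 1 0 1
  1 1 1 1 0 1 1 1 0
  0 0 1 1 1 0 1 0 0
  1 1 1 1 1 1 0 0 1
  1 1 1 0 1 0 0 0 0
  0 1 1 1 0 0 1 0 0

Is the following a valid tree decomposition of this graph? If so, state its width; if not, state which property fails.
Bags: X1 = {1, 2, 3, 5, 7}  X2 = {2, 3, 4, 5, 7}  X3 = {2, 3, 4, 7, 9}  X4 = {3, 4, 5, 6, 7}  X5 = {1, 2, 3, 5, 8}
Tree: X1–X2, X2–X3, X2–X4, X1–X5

Checking the three conditions: (i) the bags cover all of {1, 2, 3, 4, 5, 6, 7, 8, 9}; (ii) for each edge, some bag contains both endpoints; (iii) the bags containing any fixed vertex form a subtree. All hold, so the decomposition is valid with width 5 − 1 = 4.

Yes; width 4.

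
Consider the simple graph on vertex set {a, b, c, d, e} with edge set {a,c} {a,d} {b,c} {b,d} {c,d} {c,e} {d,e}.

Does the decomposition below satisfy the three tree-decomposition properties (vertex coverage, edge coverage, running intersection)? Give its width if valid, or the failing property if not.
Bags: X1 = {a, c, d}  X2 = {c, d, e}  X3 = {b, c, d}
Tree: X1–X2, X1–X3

Yes; width 2.

Checking the three conditions: (i) the bags cover all of {a, b, c, d, e}; (ii) for each edge, some bag contains both endpoints; (iii) the bags containing any fixed vertex form a subtree. All hold, so the decomposition is valid with width 3 − 1 = 2.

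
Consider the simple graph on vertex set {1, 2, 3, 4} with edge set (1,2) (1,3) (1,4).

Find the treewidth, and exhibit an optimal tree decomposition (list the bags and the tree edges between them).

Each bag holds 2 vertices, so the decomposition has width 1, which upper-bounds the treewidth. G has an edge, so its treewidth is at least 1. Hence tw(G) = 1 exactly.

Treewidth 1.
One such decomposition:
Bags: B1 = {1, 2}  B2 = {1, 4}  B3 = {1, 3}
Tree: B1–B2, B1–B3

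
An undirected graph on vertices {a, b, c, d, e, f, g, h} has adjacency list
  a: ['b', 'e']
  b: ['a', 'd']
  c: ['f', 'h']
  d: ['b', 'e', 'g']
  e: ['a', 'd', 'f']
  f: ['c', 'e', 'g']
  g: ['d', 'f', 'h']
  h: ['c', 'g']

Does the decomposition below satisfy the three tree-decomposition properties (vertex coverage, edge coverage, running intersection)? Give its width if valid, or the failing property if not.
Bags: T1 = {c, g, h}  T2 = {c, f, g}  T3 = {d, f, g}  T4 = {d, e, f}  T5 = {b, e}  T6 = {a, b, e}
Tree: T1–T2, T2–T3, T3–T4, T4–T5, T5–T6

No — edge (d,b) lies in no bag.

A tree decomposition must satisfy three properties: every vertex lies in some bag; for every edge, both endpoints lie together in some bag; and for every vertex, the bags containing it form a connected subtree. Here edge (d,b) lies in no bag, so the decomposition is invalid.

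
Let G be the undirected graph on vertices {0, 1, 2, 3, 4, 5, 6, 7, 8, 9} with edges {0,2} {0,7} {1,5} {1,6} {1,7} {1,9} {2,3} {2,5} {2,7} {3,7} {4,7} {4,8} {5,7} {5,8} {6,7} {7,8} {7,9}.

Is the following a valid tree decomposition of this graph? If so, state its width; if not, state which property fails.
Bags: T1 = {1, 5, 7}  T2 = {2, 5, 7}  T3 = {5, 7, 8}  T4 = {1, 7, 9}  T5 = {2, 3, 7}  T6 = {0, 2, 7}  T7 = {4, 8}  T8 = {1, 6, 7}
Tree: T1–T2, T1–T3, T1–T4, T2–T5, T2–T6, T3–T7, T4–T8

A tree decomposition must satisfy three properties: every vertex lies in some bag; for every edge, both endpoints lie together in some bag; and for every vertex, the bags containing it form a connected subtree. Here edge (7,4) lies in no bag, so the decomposition is invalid.

No — edge (7,4) lies in no bag.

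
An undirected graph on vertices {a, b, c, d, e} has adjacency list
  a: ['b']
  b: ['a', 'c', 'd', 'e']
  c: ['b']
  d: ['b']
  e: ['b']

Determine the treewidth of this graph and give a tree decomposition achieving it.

Each bag holds 2 vertices, so the decomposition has width 1, which upper-bounds the treewidth. Since G has at least one edge (e.g. e–b), it is not an edgeless graph, so tw(G) ≥ 1. Combining the bounds, tw(G) = 1.

Treewidth 1.
One optimal decomposition is:
Bags: B1 = {b, e}  B2 = {b, c}  B3 = {b, d}  B4 = {a, b}
Tree: B1–B2, B2–B3, B1–B4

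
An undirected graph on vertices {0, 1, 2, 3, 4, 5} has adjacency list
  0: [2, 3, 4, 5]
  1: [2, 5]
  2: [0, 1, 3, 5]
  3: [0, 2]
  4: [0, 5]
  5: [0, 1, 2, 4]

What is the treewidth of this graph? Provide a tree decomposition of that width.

Every bag has size at most 3, so the width is 3 − 1 = 2 and tw(G) ≤ 2. Conversely, {0, 2, 3} is a clique of size 3, and the vertices of any clique must share a bag in every tree decomposition; so some bag has ≥ 3 vertices and tw(G) ≥ 2. Combining the bounds, tw(G) = 2.

Treewidth 2.
One optimal decomposition is:
Bags: B1 = {0, 2, 5}  B2 = {1, 2, 5}  B3 = {0, 2, 3}  B4 = {0, 4, 5}
Tree: B1–B2, B1–B3, B1–B4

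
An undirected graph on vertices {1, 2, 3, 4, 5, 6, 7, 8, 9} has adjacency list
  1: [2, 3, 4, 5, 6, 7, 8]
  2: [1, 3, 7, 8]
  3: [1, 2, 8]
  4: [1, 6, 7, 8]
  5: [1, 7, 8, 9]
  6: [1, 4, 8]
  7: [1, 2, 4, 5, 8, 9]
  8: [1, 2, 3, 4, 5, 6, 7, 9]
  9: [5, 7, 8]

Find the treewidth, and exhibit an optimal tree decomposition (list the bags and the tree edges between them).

Treewidth 3.
One such decomposition:
Bags: B1 = {5, 7, 8, 9}  B2 = {1, 5, 7, 8}  B3 = {1, 4, 7, 8}  B4 = {1, 2, 7, 8}  B5 = {1, 4, 6, 8}  B6 = {1, 2, 3, 8}
Tree: B1–B2, B2–B3, B3–B4, B3–B5, B4–B6

Every bag has size at most 4, so the width is 4 − 1 = 3 and tw(G) ≤ 3. On the other hand G contains the 4-clique {1, 2, 3, 8}. A clique must lie in a single bag of any decomposition, so no decomposition can have width below 3. Hence tw(G) = 3 exactly.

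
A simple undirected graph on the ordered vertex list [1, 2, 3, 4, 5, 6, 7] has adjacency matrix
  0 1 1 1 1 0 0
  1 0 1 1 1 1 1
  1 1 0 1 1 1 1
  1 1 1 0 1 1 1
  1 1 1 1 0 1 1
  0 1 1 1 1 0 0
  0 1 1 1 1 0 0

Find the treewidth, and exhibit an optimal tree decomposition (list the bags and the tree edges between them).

Treewidth 4.
One optimal decomposition is:
Bags: B1 = {1, 2, 3, 4, 5}  B2 = {2, 3, 4, 5, 6}  B3 = {2, 3, 4, 5, 7}
Tree: B1–B2, B2–B3

The largest bag has 5 vertices, giving width 4; this decomposition certifies tw(G) ≤ 4. For the lower bound, the 5 vertices {1, 2, 3, 4, 5} are pairwise adjacent, and any tree decomposition puts a clique entirely inside one bag — forcing width ≥ 4. The upper and lower bounds meet at 4, so that is the treewidth.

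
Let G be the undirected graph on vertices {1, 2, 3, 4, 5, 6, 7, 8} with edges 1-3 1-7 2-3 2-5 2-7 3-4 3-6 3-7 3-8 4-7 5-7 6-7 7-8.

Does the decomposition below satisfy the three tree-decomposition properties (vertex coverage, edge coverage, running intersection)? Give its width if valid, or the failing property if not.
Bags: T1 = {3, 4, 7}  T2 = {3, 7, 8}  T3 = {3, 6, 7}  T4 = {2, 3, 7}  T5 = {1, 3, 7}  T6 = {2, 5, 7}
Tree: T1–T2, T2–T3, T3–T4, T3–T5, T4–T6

Yes; width 2.

Vertex coverage: the bags together contain {1, 2, 3, 4, 5, 6, 7, 8}, the full vertex set. Edge coverage: each edge of G has both endpoints in at least one bag. Running intersection: for every vertex, the bags containing it form a connected subtree. All three properties hold, so this is a valid tree decomposition of width max|bag| − 1 = 2, and hence tw(G) ≤ 2.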